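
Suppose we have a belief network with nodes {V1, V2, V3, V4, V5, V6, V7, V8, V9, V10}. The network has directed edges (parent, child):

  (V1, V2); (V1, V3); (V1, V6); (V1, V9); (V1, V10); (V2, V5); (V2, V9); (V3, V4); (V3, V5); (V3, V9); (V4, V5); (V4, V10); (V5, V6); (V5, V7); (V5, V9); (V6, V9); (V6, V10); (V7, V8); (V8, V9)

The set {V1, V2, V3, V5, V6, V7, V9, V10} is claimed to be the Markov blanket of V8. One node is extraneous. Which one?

V10

Children of V8: V9.
V8 has parent V7.
For each child, the remaining parents (spouses of V8):
  V9's other parents are V1, V2, V3, V5, V6.
MB(V8) = {V1, V2, V3, V5, V6, V7, V9}.
V10 is neither a parent, child, nor co-parent of V8, so it does not belong.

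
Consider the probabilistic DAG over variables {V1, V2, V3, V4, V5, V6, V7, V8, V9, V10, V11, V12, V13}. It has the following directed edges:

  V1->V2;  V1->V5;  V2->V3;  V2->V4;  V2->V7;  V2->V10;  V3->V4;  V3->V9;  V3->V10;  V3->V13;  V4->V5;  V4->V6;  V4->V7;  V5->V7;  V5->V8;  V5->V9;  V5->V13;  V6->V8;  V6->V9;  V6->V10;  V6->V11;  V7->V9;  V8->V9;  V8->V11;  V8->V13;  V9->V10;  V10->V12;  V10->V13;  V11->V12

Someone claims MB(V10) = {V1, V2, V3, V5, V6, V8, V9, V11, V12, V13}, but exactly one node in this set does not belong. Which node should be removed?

V1

Parents of V10: V2, V3, V6, V9.
V10 has children V12, V13.
Other parents of V10's children:
  V12: V11
  V13: V3, V5, V8
MB(V10) = {V2, V3, V5, V6, V8, V9, V11, V12, V13}.
V1 is neither a parent, child, nor co-parent of V10, so it does not belong.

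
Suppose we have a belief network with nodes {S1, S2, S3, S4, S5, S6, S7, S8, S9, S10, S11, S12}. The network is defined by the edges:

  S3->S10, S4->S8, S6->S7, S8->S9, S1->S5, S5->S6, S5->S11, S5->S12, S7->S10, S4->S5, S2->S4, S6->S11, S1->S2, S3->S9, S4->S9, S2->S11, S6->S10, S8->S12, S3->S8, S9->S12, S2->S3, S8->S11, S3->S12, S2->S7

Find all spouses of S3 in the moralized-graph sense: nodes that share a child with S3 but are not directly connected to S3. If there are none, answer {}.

{S4, S5, S6, S7}

Children of S3: S8, S9, S10, S12.
  parents(S8) \ {S3} = {S4}.
  S9 also has parents S4, S8.
  S10 also has parents S6, S7.
  S12 also has parents S5, S8, S9.
Excluding nodes already adjacent to S3 (S2, S8, S9, S10, S12), the co-parent-only contribution is {S4, S5, S6, S7}.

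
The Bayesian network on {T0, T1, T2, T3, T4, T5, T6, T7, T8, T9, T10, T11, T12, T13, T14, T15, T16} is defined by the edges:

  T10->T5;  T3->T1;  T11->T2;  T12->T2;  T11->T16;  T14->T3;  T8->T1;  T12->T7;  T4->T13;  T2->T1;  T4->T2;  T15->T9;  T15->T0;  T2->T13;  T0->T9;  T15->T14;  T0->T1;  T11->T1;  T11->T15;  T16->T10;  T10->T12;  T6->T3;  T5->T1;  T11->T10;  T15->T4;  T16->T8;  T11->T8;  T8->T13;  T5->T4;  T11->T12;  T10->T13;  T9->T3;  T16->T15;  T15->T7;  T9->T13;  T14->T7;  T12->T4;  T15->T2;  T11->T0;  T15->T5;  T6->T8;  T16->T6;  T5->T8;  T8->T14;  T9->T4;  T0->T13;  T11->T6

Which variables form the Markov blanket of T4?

{T0, T2, T5, T8, T9, T10, T11, T12, T13, T15}

A node's Markov blanket = Pa ∪ Ch ∪ (parents of Ch other than the node itself).
T4 has parents T5, T9, T12, T15.
Ch(T4) = {T2, T13}.
Parents of each child, excluding T4:
  T2: T11, T12, T15
  T13: T0, T2, T8, T9, T10
So the Markov blanket of T4 is {T0, T2, T5, T8, T9, T10, T11, T12, T13, T15}.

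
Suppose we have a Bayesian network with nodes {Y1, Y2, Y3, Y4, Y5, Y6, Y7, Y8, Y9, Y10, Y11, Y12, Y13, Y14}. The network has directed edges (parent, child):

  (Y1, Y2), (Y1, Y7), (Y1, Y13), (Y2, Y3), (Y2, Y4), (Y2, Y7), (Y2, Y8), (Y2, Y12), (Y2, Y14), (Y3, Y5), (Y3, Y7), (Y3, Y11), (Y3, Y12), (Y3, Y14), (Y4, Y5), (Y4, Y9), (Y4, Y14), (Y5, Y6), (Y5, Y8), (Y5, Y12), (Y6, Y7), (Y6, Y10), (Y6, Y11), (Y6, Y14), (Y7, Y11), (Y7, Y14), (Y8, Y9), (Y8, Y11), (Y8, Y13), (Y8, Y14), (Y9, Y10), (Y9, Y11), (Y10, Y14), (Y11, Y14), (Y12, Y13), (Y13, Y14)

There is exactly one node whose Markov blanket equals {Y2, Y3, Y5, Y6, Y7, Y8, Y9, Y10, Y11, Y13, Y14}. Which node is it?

Y4

The target node must have every member of {Y2, Y3, Y5, Y6, Y7, Y8, Y9, Y10, Y11, Y13, Y14} as a parent, child, or co-parent, and no others.
Parents of Y4: Y2; children: Y5, Y9, Y14; co-parents: Y2, Y3, Y6, Y7, Y8, Y10, Y11, Y13.
These exactly cover the given set, so the node is Y4.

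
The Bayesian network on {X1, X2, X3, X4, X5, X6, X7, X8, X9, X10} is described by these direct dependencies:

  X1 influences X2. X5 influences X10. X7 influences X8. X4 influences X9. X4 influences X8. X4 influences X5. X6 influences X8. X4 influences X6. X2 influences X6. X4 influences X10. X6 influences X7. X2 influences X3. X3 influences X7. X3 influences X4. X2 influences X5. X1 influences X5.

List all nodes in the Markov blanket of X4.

A node's Markov blanket = Pa ∪ Ch ∪ (parents of Ch other than the node itself).
Pa(X4) = {X3}.
Children of X4: X5, X6, X8, X9, X10.
Co-parents of X4 (other parents of its children):
  parents(X5) \ {X4} = {X1, X2}.
  parents(X6) \ {X4} = {X2}.
  X8's other parents are X6, X7.
  X9: no additional parents.
  X10 also has parent X5.
MB(X4) = {X1, X2, X3, X5, X6, X7, X8, X9, X10}.

{X1, X2, X3, X5, X6, X7, X8, X9, X10}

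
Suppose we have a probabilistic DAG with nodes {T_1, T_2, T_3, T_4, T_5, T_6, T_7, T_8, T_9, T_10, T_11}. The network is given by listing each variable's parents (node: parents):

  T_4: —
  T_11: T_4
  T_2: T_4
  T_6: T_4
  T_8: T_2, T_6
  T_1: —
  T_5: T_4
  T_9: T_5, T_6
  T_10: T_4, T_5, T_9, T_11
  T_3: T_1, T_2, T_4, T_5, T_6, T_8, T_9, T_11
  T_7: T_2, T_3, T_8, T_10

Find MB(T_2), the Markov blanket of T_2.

{T_1, T_3, T_4, T_5, T_6, T_7, T_8, T_9, T_10, T_11}

The Markov blanket of a node is its parents, its children, and the other parents of its children.
T_2's parents: T_4.
T_2 has children T_3, T_7, T_8.
For each child, the remaining parents (spouses of T_2):
  T_8 also has parent T_6.
  T_3 also has parents T_1, T_4, T_5, T_6, T_8, T_9, T_11.
  T_7's other parents are T_3, T_8, T_10.
Union: {T_4} ∪ {T_3, T_7, T_8} ∪ {T_1, T_3, T_4, T_5, T_6, T_8, T_9, T_10, T_11} = {T_1, T_3, T_4, T_5, T_6, T_7, T_8, T_9, T_10, T_11}.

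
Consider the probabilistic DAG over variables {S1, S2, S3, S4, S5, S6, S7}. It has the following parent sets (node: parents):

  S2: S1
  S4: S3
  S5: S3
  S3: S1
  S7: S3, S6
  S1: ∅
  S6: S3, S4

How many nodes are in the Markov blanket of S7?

The Markov blanket of a node is its parents, its children, and the other parents of its children.
S7's parents: S3, S6.
S7 has no children.
S7 has no children, so there are no co-parents.
MB(S7) = {S3, S6}, which has 2 nodes.

2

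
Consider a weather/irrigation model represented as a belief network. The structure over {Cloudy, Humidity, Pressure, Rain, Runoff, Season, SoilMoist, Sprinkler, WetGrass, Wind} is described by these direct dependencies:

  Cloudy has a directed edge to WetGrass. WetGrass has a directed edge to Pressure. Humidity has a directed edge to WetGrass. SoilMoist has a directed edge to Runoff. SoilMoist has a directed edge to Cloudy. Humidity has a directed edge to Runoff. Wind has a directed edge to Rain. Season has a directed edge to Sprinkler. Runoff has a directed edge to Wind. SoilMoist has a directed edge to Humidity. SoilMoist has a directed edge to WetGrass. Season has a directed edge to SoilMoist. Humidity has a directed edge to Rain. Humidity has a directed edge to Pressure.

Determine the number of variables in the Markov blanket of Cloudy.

Pa(Cloudy) = {SoilMoist}.
Cloudy's children: WetGrass.
For each child, the remaining parents (spouses of Cloudy):
  WetGrass: Humidity, SoilMoist
MB(Cloudy) = {Humidity, SoilMoist, WetGrass}, which has 3 nodes.

3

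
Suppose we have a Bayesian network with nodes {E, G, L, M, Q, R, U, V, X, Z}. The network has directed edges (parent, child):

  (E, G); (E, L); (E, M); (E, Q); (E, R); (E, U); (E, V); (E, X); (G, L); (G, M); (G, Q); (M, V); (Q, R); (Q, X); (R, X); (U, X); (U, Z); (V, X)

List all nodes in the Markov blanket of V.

A node's Markov blanket = Pa ∪ Ch ∪ (parents of Ch other than the node itself).
Ch(V) = {X}.
V's parents: E, M.
Other parents of V's children:
  parents(X) \ {V} = {E, Q, R, U}.
MB(V) = {E, M, Q, R, U, X}.

{E, M, Q, R, U, X}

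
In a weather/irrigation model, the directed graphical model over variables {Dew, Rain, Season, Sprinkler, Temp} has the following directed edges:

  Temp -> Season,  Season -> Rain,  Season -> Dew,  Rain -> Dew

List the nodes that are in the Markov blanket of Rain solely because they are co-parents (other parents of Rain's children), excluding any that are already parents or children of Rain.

Children of Rain: Dew.
  Dew: Season
Excluding nodes already adjacent to Rain (Dew, Season), the co-parent-only contribution is {}.

{}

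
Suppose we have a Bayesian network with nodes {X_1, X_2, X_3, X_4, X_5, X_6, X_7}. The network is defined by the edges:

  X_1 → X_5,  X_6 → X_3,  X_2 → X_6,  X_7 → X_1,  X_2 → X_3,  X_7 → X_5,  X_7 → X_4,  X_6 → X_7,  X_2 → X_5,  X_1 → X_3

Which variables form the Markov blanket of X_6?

A node's Markov blanket = Pa ∪ Ch ∪ (parents of Ch other than the node itself).
Parents of X_6: X_2.
Children of X_6: X_3, X_7.
Other parents of X_6's children:
  X_7: no additional parents.
  parents(X_3) \ {X_6} = {X_1, X_2}.
Union: {X_2} ∪ {X_3, X_7} ∪ {X_1, X_2} = {X_1, X_2, X_3, X_7}.

{X_1, X_2, X_3, X_7}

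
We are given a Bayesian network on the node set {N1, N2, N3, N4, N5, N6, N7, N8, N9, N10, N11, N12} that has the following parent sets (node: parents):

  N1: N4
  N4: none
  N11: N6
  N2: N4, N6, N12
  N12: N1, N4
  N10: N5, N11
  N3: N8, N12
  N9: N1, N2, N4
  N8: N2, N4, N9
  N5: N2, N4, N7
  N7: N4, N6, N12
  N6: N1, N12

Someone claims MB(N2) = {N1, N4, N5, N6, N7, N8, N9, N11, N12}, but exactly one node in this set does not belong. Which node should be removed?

N11

By definition, MB(N2) is built from N2's parents, N2's children, and the co-parents of N2.
Ch(N2) = {N5, N8, N9}.
N2's parents: N4, N6, N12.
Parents of each child, excluding N2:
  parents(N9) \ {N2} = {N1, N4}.
  N8 also has parents N4, N9.
  parents(N5) \ {N2} = {N4, N7}.
MB(N2) = {N1, N4, N5, N6, N7, N8, N9, N12}.
N11 is neither a parent, child, nor co-parent of N2, so it does not belong.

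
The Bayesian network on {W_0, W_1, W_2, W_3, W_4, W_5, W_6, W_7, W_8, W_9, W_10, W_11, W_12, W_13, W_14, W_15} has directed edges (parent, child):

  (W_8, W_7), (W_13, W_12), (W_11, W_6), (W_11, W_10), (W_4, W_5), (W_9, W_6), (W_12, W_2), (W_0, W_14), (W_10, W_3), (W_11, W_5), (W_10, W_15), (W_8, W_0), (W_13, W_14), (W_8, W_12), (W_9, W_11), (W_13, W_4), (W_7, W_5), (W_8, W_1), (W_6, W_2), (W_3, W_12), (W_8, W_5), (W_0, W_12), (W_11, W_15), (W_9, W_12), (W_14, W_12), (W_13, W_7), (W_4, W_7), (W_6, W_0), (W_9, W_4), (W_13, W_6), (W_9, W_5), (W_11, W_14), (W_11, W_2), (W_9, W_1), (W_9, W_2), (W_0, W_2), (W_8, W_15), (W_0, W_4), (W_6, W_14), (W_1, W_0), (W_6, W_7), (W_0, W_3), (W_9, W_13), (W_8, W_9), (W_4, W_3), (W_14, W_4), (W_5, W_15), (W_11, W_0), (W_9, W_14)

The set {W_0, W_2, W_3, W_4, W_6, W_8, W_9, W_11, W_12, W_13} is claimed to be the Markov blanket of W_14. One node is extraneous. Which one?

W_2

Recall MB(v) = parents ∪ children ∪ spouses, where spouses are the other parents of v's children.
W_14 has parents W_0, W_6, W_9, W_11, W_13.
W_14's children: W_4, W_12.
Co-parents of W_14 (other parents of its children):
  W_4's other parents are W_0, W_9, W_13.
  W_12's other parents are W_0, W_3, W_8, W_9, W_13.
MB(W_14) = {W_0, W_3, W_4, W_6, W_8, W_9, W_11, W_12, W_13}.
W_2 is neither a parent, child, nor co-parent of W_14, so it does not belong.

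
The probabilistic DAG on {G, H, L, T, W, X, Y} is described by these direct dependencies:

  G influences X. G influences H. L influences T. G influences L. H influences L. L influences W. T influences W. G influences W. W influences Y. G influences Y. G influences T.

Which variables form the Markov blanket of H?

H's parents: G.
H's children: L.
Co-parents of H (other parents of its children):
  L's other parent is G.
MB(H) = {G, L}.

{G, L}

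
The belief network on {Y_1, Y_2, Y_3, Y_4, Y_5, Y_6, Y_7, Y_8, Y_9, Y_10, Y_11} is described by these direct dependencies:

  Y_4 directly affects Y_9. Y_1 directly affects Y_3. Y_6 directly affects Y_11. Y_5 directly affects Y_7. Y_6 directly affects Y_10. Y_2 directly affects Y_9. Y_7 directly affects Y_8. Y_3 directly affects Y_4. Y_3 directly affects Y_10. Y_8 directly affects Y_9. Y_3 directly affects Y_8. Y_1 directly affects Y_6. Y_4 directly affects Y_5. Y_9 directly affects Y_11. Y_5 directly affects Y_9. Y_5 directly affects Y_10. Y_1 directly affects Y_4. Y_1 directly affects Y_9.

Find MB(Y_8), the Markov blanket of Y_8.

{Y_1, Y_2, Y_3, Y_4, Y_5, Y_7, Y_9}

Y_8's parents: Y_3, Y_7.
Ch(Y_8) = {Y_9}.
Other parents of Y_8's children:
  Y_9: Y_1, Y_2, Y_4, Y_5
Union: {Y_3, Y_7} ∪ {Y_9} ∪ {Y_1, Y_2, Y_4, Y_5} = {Y_1, Y_2, Y_3, Y_4, Y_5, Y_7, Y_9}.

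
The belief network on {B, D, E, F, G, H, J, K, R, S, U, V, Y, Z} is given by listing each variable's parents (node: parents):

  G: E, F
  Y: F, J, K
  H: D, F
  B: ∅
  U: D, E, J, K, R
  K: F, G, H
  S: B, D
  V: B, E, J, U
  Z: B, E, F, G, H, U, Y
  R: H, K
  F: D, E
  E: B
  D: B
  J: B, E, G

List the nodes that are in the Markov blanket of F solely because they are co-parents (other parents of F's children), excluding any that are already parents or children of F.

Children of F: G, H, K, Y, Z.
  G: E
  H: D
  K: G, H
  Y: J, K
  Z: B, E, G, H, U, Y
Excluding nodes already adjacent to F (D, E, G, H, K, Y, Z), the co-parent-only contribution is {B, J, U}.

{B, J, U}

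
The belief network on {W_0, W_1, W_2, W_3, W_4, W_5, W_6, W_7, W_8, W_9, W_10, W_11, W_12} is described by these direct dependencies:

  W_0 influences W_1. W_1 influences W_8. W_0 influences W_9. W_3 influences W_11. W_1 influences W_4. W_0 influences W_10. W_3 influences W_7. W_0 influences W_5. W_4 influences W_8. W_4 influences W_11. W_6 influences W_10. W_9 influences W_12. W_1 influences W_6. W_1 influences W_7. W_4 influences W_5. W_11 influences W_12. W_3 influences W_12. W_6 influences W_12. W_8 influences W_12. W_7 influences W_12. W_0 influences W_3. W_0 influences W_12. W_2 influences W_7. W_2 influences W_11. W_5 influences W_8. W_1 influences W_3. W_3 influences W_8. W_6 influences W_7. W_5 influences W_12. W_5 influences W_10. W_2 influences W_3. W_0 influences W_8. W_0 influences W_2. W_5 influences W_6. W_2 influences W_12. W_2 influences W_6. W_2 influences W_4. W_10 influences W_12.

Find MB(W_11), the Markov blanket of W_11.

By definition, MB(W_11) is built from W_11's parents, W_11's children, and the co-parents of W_11.
Pa(W_11) = {W_2, W_3, W_4}.
Ch(W_11) = {W_12}.
For each child, the remaining parents (spouses of W_11):
  W_12 also has parents W_0, W_2, W_3, W_5, W_6, W_7, W_8, W_9, W_10.
Taking the union gives {W_0, W_2, W_3, W_4, W_5, W_6, W_7, W_8, W_9, W_10, W_12}.

{W_0, W_2, W_3, W_4, W_5, W_6, W_7, W_8, W_9, W_10, W_12}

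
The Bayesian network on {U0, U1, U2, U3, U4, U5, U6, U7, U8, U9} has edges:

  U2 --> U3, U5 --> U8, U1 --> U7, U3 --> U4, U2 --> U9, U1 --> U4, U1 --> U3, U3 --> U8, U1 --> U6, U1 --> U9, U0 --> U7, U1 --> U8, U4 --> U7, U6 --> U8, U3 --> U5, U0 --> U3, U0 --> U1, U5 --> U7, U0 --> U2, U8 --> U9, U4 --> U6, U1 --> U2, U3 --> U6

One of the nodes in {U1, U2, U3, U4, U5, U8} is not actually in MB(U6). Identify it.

The Markov blanket of a node is its parents, its children, and the other parents of its children.
Children of U6: U8.
U6 has parents U1, U3, U4.
For each child, the remaining parents (spouses of U6):
  U8's other parents are U1, U3, U5.
MB(U6) = {U1, U3, U4, U5, U8}.
U2 is neither a parent, child, nor co-parent of U6, so it does not belong.

U2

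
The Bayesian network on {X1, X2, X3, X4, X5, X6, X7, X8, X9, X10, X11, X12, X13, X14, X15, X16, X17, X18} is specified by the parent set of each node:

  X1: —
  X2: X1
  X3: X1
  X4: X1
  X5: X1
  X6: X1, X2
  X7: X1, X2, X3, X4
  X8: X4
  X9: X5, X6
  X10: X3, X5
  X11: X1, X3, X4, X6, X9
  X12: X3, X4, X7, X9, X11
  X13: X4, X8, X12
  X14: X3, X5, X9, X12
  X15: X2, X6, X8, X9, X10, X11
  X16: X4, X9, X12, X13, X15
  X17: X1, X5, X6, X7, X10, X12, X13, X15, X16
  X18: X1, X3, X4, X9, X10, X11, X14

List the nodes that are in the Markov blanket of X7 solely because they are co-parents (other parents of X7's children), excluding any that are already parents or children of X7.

{X5, X6, X9, X10, X11, X13, X15, X16}

Children of X7: X12, X17.
  X12: X3, X4, X9, X11
  X17: X1, X5, X6, X10, X12, X13, X15, X16
Excluding nodes already adjacent to X7 (X1, X2, X3, X4, X12, X17), the co-parent-only contribution is {X5, X6, X9, X10, X11, X13, X15, X16}.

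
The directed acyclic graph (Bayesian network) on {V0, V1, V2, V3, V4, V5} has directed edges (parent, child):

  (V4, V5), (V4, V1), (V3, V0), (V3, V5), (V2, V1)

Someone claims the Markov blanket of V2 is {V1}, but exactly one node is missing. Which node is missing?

A node's Markov blanket = Pa ∪ Ch ∪ (parents of Ch other than the node itself).
V2 has no parents.
V2 has child V1.
Other parents of V2's children:
  V1: V4
MB(V2) = {V1, V4}.
Comparing with the claimed set, V4 is missing.

V4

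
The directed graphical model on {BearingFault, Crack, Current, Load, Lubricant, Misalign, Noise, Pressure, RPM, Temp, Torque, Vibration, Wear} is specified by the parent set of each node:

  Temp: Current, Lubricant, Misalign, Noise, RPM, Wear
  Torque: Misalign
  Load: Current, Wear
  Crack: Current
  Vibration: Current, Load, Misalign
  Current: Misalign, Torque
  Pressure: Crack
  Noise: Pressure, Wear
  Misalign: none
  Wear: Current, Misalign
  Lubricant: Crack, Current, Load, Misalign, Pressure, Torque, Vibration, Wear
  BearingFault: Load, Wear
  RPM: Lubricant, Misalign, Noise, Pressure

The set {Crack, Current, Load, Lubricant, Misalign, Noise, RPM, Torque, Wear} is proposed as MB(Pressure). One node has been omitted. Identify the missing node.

Pressure has parent Crack.
Pressure's children: Lubricant, Noise, RPM.
Parents of each child, excluding Pressure:
  parents(Noise) \ {Pressure} = {Wear}.
  parents(Lubricant) \ {Pressure} = {Crack, Current, Load, Misalign, Torque, Vibration, Wear}.
  parents(RPM) \ {Pressure} = {Lubricant, Misalign, Noise}.
MB(Pressure) = {Crack, Current, Load, Lubricant, Misalign, Noise, RPM, Torque, Vibration, Wear}.
Comparing with the claimed set, Vibration is missing.

Vibration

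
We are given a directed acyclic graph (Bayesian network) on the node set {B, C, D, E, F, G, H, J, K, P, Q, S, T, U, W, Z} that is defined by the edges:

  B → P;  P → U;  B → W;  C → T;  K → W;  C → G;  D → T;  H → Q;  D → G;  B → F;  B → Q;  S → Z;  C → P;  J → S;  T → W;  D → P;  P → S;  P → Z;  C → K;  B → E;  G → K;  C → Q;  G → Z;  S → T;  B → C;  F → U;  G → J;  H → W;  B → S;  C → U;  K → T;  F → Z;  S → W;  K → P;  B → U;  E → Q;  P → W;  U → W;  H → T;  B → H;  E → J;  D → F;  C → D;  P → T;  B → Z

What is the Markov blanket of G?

{B, C, D, E, F, J, K, P, S, Z}

Recall MB(v) = parents ∪ children ∪ spouses, where spouses are the other parents of v's children.
G has parents C, D.
G's children: J, K, Z.
Parents of each child, excluding G:
  J: E
  K: C
  Z: B, F, P, S
So the Markov blanket of G is {B, C, D, E, F, J, K, P, S, Z}.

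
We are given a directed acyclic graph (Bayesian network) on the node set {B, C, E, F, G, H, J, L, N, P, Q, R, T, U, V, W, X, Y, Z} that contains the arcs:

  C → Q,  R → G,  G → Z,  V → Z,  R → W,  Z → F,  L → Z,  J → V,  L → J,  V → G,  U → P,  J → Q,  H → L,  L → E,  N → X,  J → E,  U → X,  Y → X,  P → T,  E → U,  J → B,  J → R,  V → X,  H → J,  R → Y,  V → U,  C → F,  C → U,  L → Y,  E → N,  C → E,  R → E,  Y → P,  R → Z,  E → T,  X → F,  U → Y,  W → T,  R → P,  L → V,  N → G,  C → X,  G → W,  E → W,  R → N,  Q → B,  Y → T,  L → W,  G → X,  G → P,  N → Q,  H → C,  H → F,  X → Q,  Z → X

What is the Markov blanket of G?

By definition, MB(G) is built from G's parents, G's children, and the co-parents of G.
Pa(G) = {N, R, V}.
G's children: P, W, X, Z.
For each child, the remaining parents (spouses of G):
  parents(W) \ {G} = {E, L, R}.
  Z's other parents are L, R, V.
  parents(X) \ {G} = {C, N, U, V, Y, Z}.
  P's other parents are R, U, Y.
So the Markov blanket of G is {C, E, L, N, P, R, U, V, W, X, Y, Z}.

{C, E, L, N, P, R, U, V, W, X, Y, Z}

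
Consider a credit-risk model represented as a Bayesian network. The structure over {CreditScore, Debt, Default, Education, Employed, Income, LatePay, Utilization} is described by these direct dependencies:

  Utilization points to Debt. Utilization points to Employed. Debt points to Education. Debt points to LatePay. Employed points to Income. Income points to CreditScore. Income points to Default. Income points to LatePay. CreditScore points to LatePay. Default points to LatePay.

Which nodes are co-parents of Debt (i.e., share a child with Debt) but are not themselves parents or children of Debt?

{CreditScore, Default, Income}

Children of Debt: Education, LatePay.
  Education: —
  LatePay: CreditScore, Default, Income
Excluding nodes already adjacent to Debt (Education, LatePay, Utilization), the co-parent-only contribution is {CreditScore, Default, Income}.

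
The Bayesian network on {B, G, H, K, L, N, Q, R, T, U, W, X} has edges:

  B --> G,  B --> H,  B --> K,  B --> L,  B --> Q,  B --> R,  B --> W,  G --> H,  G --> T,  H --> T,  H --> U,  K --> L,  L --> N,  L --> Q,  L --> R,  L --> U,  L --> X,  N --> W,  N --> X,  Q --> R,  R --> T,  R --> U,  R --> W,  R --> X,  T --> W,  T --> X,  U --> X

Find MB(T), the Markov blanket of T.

{B, G, H, L, N, R, U, W, X}

T's parents: G, H, R.
T has children W, X.
For each child, the remaining parents (spouses of T):
  W also has parents B, N, R.
  parents(X) \ {T} = {L, N, R, U}.
Taking the union gives {B, G, H, L, N, R, U, W, X}.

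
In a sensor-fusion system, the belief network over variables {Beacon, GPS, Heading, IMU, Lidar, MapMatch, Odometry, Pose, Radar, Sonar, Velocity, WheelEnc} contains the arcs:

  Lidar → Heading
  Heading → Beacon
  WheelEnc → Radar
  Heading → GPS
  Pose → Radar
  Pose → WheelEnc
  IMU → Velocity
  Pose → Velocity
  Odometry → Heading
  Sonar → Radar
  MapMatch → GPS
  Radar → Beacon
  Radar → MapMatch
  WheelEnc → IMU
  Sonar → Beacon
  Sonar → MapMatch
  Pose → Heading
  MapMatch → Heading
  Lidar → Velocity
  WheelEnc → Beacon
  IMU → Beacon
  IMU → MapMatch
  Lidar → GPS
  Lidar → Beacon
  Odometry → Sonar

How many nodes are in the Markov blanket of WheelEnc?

Recall MB(v) = parents ∪ children ∪ spouses, where spouses are the other parents of v's children.
Parents of WheelEnc: Pose.
Ch(WheelEnc) = {Beacon, IMU, Radar}.
Other parents of WheelEnc's children:
  IMU: —
  Radar: Pose, Sonar
  Beacon: Heading, IMU, Lidar, Radar, Sonar
MB(WheelEnc) = {Beacon, Heading, IMU, Lidar, Pose, Radar, Sonar}, which has 7 nodes.

7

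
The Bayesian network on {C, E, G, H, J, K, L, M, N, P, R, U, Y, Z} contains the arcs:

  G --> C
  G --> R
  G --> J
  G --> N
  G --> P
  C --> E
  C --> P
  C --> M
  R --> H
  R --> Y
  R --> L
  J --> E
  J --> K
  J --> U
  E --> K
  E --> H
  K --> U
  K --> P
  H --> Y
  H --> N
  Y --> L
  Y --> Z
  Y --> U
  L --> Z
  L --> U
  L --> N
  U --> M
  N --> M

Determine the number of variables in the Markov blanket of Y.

7

The Markov blanket of a node is its parents, its children, and the other parents of its children.
Parents of Y: H, R.
Ch(Y) = {L, U, Z}.
Parents of each child, excluding Y:
  L's other parent is R.
  parents(Z) \ {Y} = {L}.
  U's other parents are J, K, L.
MB(Y) = {H, J, K, L, R, U, Z}, which has 7 nodes.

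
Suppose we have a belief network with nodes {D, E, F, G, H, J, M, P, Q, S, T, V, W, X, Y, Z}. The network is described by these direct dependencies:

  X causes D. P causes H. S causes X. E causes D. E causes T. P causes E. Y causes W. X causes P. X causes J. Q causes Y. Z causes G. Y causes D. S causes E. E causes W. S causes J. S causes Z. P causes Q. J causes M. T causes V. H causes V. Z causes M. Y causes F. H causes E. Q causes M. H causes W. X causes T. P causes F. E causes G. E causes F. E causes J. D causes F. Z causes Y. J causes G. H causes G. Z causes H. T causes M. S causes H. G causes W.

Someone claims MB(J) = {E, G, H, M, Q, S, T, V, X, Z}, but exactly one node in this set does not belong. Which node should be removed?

V

The Markov blanket of a node is its parents, its children, and the other parents of its children.
Parents of J: E, S, X.
Ch(J) = {G, M}.
For each child, the remaining parents (spouses of J):
  G: E, H, Z
  M: Q, T, Z
MB(J) = {E, G, H, M, Q, S, T, X, Z}.
V is neither a parent, child, nor co-parent of J, so it does not belong.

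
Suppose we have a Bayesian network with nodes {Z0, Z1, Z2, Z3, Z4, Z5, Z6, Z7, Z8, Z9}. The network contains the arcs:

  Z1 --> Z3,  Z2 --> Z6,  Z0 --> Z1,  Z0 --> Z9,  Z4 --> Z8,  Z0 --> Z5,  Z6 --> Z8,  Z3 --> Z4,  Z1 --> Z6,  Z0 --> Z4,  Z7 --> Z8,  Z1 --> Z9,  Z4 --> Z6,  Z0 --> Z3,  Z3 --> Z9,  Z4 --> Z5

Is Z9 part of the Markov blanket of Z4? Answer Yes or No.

No

Children of Z4: Z5, Z6, Z8.
Pa(Z4) = {Z0, Z3}.
Other parents of Z4's children:
  Z5's other parent is Z0.
  Z6's other parents are Z1, Z2.
  Z8's other parents are Z6, Z7.
MB(Z4) = {Z0, Z1, Z2, Z3, Z5, Z6, Z7, Z8}; Z9 is not in this set.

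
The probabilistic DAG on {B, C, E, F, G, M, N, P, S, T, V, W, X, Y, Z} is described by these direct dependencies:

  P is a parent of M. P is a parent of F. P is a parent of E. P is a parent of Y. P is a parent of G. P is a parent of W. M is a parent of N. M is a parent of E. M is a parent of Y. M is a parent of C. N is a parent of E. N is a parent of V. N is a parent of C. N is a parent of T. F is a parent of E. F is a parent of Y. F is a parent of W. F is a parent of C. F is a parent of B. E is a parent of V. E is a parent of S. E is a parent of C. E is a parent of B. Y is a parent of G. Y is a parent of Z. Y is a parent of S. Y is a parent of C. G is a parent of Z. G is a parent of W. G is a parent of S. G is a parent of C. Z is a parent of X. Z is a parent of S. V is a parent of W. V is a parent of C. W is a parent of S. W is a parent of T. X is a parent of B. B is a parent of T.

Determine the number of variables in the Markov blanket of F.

11

Recall MB(v) = parents ∪ children ∪ spouses, where spouses are the other parents of v's children.
Parents of F: P.
F has children B, C, E, W, Y.
Parents of each child, excluding F:
  E: M, N, P
  Y: M, P
  W: G, P, V
  C: E, G, M, N, V, Y
  B: E, X
MB(F) = {B, C, E, G, M, N, P, V, W, X, Y}, which has 11 nodes.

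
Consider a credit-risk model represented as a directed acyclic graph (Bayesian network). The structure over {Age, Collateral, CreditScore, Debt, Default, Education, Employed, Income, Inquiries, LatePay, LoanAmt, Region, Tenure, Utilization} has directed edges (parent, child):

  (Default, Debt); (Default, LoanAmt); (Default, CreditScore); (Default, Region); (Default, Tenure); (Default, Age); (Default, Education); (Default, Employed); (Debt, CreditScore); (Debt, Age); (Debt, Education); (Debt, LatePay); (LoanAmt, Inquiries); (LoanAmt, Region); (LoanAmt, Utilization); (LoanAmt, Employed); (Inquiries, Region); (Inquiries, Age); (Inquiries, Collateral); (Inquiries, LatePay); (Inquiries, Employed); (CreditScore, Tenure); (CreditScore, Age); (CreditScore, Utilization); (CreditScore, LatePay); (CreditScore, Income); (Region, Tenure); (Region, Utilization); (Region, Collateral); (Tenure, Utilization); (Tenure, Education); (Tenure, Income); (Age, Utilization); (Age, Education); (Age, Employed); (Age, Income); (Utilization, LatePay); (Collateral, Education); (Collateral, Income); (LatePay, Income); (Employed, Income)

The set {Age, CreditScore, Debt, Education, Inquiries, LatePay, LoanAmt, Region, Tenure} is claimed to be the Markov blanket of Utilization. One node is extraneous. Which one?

Utilization has child LatePay.
Parents of Utilization: Age, CreditScore, LoanAmt, Region, Tenure.
Co-parents of Utilization (other parents of its children):
  LatePay: CreditScore, Debt, Inquiries
MB(Utilization) = {Age, CreditScore, Debt, Inquiries, LatePay, LoanAmt, Region, Tenure}.
Education is neither a parent, child, nor co-parent of Utilization, so it does not belong.

Education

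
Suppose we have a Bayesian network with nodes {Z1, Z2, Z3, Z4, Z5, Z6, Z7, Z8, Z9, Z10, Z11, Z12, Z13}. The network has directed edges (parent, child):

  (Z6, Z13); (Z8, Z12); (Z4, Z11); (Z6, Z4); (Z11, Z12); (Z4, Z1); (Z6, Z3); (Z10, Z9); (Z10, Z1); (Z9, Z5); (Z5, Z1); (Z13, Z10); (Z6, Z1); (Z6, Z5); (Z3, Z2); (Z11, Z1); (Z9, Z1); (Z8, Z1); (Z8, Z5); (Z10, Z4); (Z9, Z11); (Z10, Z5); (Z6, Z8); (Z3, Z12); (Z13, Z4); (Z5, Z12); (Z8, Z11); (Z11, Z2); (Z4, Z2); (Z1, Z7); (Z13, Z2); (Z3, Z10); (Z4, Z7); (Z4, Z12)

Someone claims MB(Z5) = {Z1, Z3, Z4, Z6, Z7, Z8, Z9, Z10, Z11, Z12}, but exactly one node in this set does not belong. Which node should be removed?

Z7

A node's Markov blanket = Pa ∪ Ch ∪ (parents of Ch other than the node itself).
Z5 has parents Z6, Z8, Z9, Z10.
Z5's children: Z1, Z12.
Parents of each child, excluding Z5:
  parents(Z1) \ {Z5} = {Z4, Z6, Z8, Z9, Z10, Z11}.
  Z12 also has parents Z3, Z4, Z8, Z11.
MB(Z5) = {Z1, Z3, Z4, Z6, Z8, Z9, Z10, Z11, Z12}.
Z7 is neither a parent, child, nor co-parent of Z5, so it does not belong.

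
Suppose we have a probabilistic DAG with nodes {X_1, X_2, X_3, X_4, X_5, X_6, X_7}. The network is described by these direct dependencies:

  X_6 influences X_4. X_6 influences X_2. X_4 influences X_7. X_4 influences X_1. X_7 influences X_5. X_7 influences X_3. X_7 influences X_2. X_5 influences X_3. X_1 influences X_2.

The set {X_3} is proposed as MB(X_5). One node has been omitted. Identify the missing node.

X_5's children: X_3.
X_5's parents: X_7.
For each child, the remaining parents (spouses of X_5):
  X_3's other parent is X_7.
MB(X_5) = {X_3, X_7}.
Comparing with the claimed set, X_7 is missing.

X_7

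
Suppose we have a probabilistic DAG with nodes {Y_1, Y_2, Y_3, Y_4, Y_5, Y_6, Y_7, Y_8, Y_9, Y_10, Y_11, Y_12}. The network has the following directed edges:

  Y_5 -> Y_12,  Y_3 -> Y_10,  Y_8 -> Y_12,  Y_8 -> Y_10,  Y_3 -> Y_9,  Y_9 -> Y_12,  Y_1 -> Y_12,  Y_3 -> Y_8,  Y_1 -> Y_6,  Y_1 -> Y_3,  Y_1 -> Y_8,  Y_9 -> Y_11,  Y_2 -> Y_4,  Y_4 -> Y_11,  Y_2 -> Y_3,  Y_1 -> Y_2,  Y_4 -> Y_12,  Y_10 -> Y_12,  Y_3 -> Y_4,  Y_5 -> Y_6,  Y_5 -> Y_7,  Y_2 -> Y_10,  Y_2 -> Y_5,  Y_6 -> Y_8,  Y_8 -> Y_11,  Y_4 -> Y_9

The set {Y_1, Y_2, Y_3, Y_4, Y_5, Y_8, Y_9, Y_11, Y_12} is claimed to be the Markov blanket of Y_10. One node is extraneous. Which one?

The Markov blanket of a node is its parents, its children, and the other parents of its children.
Parents of Y_10: Y_2, Y_3, Y_8.
Children of Y_10: Y_12.
Other parents of Y_10's children:
  Y_12 also has parents Y_1, Y_4, Y_5, Y_8, Y_9.
MB(Y_10) = {Y_1, Y_2, Y_3, Y_4, Y_5, Y_8, Y_9, Y_12}.
Y_11 is neither a parent, child, nor co-parent of Y_10, so it does not belong.

Y_11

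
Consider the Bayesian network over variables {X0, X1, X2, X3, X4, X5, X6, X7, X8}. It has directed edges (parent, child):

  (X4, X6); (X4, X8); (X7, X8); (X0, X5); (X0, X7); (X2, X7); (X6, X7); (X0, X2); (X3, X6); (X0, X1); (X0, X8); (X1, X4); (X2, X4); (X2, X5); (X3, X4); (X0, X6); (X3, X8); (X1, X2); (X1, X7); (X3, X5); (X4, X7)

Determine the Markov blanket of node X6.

{X0, X1, X2, X3, X4, X7}

A node's Markov blanket = Pa ∪ Ch ∪ (parents of Ch other than the node itself).
X6 has parents X0, X3, X4.
Ch(X6) = {X7}.
Co-parents of X6 (other parents of its children):
  parents(X7) \ {X6} = {X0, X1, X2, X4}.
Union: {X0, X3, X4} ∪ {X7} ∪ {X0, X1, X2, X4} = {X0, X1, X2, X3, X4, X7}.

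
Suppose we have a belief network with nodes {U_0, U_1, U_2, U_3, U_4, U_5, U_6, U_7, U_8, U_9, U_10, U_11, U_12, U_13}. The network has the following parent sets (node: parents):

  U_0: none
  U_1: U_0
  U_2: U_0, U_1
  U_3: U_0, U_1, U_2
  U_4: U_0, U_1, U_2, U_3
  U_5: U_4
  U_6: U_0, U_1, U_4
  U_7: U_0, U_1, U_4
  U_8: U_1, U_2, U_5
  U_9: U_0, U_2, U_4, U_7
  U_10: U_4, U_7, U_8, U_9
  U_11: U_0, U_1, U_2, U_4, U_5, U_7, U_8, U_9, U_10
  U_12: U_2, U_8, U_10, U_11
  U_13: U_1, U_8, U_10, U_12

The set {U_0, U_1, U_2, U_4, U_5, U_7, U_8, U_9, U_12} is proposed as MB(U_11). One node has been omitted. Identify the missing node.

U_10

U_11's parents: U_0, U_1, U_2, U_4, U_5, U_7, U_8, U_9, U_10.
Children of U_11: U_12.
Co-parents of U_11 (other parents of its children):
  U_12's other parents are U_2, U_8, U_10.
MB(U_11) = {U_0, U_1, U_2, U_4, U_5, U_7, U_8, U_9, U_10, U_12}.
Comparing with the claimed set, U_10 is missing.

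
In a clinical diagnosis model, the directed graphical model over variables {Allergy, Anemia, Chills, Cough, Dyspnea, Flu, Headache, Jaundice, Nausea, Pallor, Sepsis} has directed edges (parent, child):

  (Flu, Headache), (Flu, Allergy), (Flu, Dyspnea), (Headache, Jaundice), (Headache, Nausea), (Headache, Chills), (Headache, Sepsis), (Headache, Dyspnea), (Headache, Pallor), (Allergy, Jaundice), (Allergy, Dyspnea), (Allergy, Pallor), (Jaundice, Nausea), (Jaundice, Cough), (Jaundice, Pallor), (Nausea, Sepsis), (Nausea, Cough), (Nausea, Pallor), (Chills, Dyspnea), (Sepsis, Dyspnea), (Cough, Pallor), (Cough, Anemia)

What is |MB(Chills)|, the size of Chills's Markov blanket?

5

Children of Chills: Dyspnea.
Chills's parents: Headache.
Parents of each child, excluding Chills:
  parents(Dyspnea) \ {Chills} = {Allergy, Flu, Headache, Sepsis}.
MB(Chills) = {Allergy, Dyspnea, Flu, Headache, Sepsis}, which has 5 nodes.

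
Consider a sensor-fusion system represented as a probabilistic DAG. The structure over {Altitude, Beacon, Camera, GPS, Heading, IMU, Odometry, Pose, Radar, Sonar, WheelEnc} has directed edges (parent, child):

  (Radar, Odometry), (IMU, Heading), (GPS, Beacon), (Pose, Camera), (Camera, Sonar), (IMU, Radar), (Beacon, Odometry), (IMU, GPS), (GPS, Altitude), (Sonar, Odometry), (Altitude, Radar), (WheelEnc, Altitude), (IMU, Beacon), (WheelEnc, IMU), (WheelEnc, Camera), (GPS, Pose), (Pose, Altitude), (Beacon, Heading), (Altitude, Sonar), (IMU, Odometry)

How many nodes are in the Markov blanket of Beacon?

Children of Beacon: Heading, Odometry.
Beacon's parents: GPS, IMU.
Other parents of Beacon's children:
  Heading: IMU
  Odometry: IMU, Radar, Sonar
MB(Beacon) = {GPS, Heading, IMU, Odometry, Radar, Sonar}, which has 6 nodes.

6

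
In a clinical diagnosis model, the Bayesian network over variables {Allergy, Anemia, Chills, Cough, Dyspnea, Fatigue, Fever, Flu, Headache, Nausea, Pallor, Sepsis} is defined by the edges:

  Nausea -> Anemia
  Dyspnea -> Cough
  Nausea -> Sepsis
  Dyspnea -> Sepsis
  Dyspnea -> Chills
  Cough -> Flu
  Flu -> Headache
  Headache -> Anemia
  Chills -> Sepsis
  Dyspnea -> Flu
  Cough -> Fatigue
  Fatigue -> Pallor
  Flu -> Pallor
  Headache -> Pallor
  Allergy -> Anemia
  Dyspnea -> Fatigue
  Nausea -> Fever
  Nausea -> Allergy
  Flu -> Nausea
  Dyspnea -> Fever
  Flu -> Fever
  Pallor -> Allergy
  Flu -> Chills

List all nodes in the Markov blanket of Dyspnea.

The Markov blanket of a node is its parents, its children, and the other parents of its children.
Pa(Dyspnea) = {}.
Dyspnea has children Chills, Cough, Fatigue, Fever, Flu, Sepsis.
For each child, the remaining parents (spouses of Dyspnea):
  Cough: no additional parents.
  parents(Fatigue) \ {Dyspnea} = {Cough}.
  parents(Flu) \ {Dyspnea} = {Cough}.
  Chills's other parent is Flu.
  parents(Fever) \ {Dyspnea} = {Flu, Nausea}.
  Sepsis's other parents are Chills, Nausea.
Union: {} ∪ {Chills, Cough, Fatigue, Fever, Flu, Sepsis} ∪ {Chills, Cough, Flu, Nausea} = {Chills, Cough, Fatigue, Fever, Flu, Nausea, Sepsis}.

{Chills, Cough, Fatigue, Fever, Flu, Nausea, Sepsis}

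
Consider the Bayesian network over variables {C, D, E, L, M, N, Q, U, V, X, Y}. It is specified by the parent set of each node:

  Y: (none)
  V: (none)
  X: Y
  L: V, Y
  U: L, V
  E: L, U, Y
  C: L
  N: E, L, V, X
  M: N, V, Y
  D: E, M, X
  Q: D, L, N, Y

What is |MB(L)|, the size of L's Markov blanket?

Recall MB(v) = parents ∪ children ∪ spouses, where spouses are the other parents of v's children.
L's parents: V, Y.
Ch(L) = {C, E, N, Q, U}.
Co-parents of L (other parents of its children):
  U: V
  E: U, Y
  C: —
  N: E, V, X
  Q: D, N, Y
MB(L) = {C, D, E, N, Q, U, V, X, Y}, which has 9 nodes.

9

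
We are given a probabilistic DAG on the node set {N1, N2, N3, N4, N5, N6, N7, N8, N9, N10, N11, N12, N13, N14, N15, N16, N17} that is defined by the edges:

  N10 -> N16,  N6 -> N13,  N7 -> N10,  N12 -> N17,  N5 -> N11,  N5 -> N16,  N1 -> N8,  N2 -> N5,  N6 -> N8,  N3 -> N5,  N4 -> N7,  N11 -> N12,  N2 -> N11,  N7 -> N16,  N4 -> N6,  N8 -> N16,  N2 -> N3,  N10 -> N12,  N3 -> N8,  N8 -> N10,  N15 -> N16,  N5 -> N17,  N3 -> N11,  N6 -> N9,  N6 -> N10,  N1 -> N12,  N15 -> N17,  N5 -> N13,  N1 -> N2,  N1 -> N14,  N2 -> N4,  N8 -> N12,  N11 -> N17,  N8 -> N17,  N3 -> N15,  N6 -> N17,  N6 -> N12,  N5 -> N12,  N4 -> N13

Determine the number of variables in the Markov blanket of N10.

9

Ch(N10) = {N12, N16}.
N10 has parents N6, N7, N8.
Parents of each child, excluding N10:
  parents(N12) \ {N10} = {N1, N5, N6, N8, N11}.
  N16 also has parents N5, N7, N8, N15.
MB(N10) = {N1, N5, N6, N7, N8, N11, N12, N15, N16}, which has 9 nodes.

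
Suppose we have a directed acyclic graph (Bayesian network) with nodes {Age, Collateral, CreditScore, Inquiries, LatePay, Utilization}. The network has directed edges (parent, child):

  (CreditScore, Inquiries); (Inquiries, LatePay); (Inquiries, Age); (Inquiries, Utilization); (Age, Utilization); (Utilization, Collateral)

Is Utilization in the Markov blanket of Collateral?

Utilization is a parent of Collateral.
So Utilization ∈ MB(Collateral).

Yes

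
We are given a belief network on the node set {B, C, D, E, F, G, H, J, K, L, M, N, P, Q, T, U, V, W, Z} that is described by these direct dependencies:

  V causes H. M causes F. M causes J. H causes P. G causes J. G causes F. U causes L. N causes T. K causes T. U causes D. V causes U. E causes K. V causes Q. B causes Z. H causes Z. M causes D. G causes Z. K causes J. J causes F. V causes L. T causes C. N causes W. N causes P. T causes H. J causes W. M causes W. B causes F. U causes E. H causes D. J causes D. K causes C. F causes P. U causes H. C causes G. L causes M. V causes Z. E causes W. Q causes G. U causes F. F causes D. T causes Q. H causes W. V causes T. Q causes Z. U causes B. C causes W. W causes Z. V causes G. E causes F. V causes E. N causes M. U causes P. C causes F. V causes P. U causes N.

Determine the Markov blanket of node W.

{B, C, E, G, H, J, M, N, Q, V, Z}

A node's Markov blanket = Pa ∪ Ch ∪ (parents of Ch other than the node itself).
W's parents: C, E, H, J, M, N.
W's children: Z.
Other parents of W's children:
  Z: B, G, H, Q, V
Taking the union gives {B, C, E, G, H, J, M, N, Q, V, Z}.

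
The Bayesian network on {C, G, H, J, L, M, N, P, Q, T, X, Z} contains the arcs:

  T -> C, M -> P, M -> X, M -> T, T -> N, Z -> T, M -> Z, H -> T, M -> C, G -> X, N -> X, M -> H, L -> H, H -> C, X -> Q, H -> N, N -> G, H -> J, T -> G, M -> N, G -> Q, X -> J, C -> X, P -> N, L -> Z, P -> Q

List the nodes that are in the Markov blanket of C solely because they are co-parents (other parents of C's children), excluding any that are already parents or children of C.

Children of C: X.
  parents(X) \ {C} = {G, M, N}.
Excluding nodes already adjacent to C (H, M, T, X), the co-parent-only contribution is {G, N}.

{G, N}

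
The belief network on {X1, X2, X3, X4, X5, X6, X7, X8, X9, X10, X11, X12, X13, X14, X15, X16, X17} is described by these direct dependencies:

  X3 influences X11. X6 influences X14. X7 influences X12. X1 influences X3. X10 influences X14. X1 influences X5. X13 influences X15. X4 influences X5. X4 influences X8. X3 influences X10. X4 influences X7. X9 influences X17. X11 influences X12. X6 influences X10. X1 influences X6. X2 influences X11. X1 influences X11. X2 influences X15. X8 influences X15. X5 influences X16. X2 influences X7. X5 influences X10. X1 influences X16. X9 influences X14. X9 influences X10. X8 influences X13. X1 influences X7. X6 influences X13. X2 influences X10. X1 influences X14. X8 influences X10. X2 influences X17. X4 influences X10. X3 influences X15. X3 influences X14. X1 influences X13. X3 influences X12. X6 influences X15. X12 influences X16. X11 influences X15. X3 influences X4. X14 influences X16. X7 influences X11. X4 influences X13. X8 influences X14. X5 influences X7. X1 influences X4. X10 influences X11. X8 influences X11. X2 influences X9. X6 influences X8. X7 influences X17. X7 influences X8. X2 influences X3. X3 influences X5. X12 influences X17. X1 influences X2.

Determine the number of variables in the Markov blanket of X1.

Pa(X1) = {}.
X1's children: X2, X3, X4, X5, X6, X7, X11, X13, X14, X16.
For each child, the remaining parents (spouses of X1):
  X2: —
  X3: X2
  X4: X3
  X5: X3, X4
  X6: —
  X7: X2, X4, X5
  X11: X2, X3, X7, X8, X10
  X13: X4, X6, X8
  X14: X3, X6, X8, X9, X10
  X16: X5, X12, X14
MB(X1) = {X2, X3, X4, X5, X6, X7, X8, X9, X10, X11, X12, X13, X14, X16}, which has 14 nodes.

14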